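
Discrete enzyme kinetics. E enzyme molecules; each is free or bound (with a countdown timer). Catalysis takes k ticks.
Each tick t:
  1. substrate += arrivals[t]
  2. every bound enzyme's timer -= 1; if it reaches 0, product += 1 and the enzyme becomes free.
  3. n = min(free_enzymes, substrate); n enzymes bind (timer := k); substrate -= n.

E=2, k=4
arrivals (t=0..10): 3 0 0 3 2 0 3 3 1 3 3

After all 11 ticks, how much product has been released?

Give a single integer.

t=0: arr=3 -> substrate=1 bound=2 product=0
t=1: arr=0 -> substrate=1 bound=2 product=0
t=2: arr=0 -> substrate=1 bound=2 product=0
t=3: arr=3 -> substrate=4 bound=2 product=0
t=4: arr=2 -> substrate=4 bound=2 product=2
t=5: arr=0 -> substrate=4 bound=2 product=2
t=6: arr=3 -> substrate=7 bound=2 product=2
t=7: arr=3 -> substrate=10 bound=2 product=2
t=8: arr=1 -> substrate=9 bound=2 product=4
t=9: arr=3 -> substrate=12 bound=2 product=4
t=10: arr=3 -> substrate=15 bound=2 product=4

Answer: 4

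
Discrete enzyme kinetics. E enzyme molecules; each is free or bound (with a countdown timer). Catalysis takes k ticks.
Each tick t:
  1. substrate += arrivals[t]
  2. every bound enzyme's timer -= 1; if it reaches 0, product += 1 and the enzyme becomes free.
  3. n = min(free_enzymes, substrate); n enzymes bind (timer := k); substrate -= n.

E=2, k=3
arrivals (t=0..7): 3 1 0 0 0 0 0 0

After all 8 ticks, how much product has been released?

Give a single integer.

t=0: arr=3 -> substrate=1 bound=2 product=0
t=1: arr=1 -> substrate=2 bound=2 product=0
t=2: arr=0 -> substrate=2 bound=2 product=0
t=3: arr=0 -> substrate=0 bound=2 product=2
t=4: arr=0 -> substrate=0 bound=2 product=2
t=5: arr=0 -> substrate=0 bound=2 product=2
t=6: arr=0 -> substrate=0 bound=0 product=4
t=7: arr=0 -> substrate=0 bound=0 product=4

Answer: 4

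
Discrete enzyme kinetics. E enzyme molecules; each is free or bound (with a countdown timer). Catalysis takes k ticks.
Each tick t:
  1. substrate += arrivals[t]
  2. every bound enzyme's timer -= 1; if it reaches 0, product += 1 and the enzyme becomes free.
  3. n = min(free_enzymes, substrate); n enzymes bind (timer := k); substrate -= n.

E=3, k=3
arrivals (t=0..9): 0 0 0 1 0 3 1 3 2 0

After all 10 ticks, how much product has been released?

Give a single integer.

t=0: arr=0 -> substrate=0 bound=0 product=0
t=1: arr=0 -> substrate=0 bound=0 product=0
t=2: arr=0 -> substrate=0 bound=0 product=0
t=3: arr=1 -> substrate=0 bound=1 product=0
t=4: arr=0 -> substrate=0 bound=1 product=0
t=5: arr=3 -> substrate=1 bound=3 product=0
t=6: arr=1 -> substrate=1 bound=3 product=1
t=7: arr=3 -> substrate=4 bound=3 product=1
t=8: arr=2 -> substrate=4 bound=3 product=3
t=9: arr=0 -> substrate=3 bound=3 product=4

Answer: 4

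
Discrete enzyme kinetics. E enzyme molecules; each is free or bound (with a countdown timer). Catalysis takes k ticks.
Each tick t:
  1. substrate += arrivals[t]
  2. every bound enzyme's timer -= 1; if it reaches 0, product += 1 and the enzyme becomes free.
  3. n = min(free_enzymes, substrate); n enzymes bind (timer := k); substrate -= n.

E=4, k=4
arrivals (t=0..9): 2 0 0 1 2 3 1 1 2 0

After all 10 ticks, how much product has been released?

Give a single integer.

t=0: arr=2 -> substrate=0 bound=2 product=0
t=1: arr=0 -> substrate=0 bound=2 product=0
t=2: arr=0 -> substrate=0 bound=2 product=0
t=3: arr=1 -> substrate=0 bound=3 product=0
t=4: arr=2 -> substrate=0 bound=3 product=2
t=5: arr=3 -> substrate=2 bound=4 product=2
t=6: arr=1 -> substrate=3 bound=4 product=2
t=7: arr=1 -> substrate=3 bound=4 product=3
t=8: arr=2 -> substrate=3 bound=4 product=5
t=9: arr=0 -> substrate=2 bound=4 product=6

Answer: 6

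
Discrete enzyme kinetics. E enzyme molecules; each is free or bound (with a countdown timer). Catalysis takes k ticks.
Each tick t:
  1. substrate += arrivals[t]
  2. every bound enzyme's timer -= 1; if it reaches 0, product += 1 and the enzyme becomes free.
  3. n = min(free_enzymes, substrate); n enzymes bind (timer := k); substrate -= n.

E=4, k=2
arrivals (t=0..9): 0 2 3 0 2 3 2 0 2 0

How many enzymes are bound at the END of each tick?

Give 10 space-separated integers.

Answer: 0 2 4 3 3 4 4 3 3 2

Derivation:
t=0: arr=0 -> substrate=0 bound=0 product=0
t=1: arr=2 -> substrate=0 bound=2 product=0
t=2: arr=3 -> substrate=1 bound=4 product=0
t=3: arr=0 -> substrate=0 bound=3 product=2
t=4: arr=2 -> substrate=0 bound=3 product=4
t=5: arr=3 -> substrate=1 bound=4 product=5
t=6: arr=2 -> substrate=1 bound=4 product=7
t=7: arr=0 -> substrate=0 bound=3 product=9
t=8: arr=2 -> substrate=0 bound=3 product=11
t=9: arr=0 -> substrate=0 bound=2 product=12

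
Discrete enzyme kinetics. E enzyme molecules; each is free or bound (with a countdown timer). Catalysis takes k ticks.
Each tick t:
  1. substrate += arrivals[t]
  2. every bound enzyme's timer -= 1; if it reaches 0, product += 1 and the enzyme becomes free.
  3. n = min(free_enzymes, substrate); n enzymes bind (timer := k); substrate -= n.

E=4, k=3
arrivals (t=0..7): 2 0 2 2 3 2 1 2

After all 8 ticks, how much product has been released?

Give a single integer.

Answer: 6

Derivation:
t=0: arr=2 -> substrate=0 bound=2 product=0
t=1: arr=0 -> substrate=0 bound=2 product=0
t=2: arr=2 -> substrate=0 bound=4 product=0
t=3: arr=2 -> substrate=0 bound=4 product=2
t=4: arr=3 -> substrate=3 bound=4 product=2
t=5: arr=2 -> substrate=3 bound=4 product=4
t=6: arr=1 -> substrate=2 bound=4 product=6
t=7: arr=2 -> substrate=4 bound=4 product=6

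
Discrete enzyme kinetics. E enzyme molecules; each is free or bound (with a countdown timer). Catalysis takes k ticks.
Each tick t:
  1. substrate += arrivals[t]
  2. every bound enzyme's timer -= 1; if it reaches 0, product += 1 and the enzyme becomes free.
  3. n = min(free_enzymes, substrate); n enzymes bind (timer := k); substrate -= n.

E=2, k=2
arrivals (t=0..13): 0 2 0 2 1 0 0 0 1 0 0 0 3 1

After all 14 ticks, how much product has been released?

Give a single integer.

Answer: 6

Derivation:
t=0: arr=0 -> substrate=0 bound=0 product=0
t=1: arr=2 -> substrate=0 bound=2 product=0
t=2: arr=0 -> substrate=0 bound=2 product=0
t=3: arr=2 -> substrate=0 bound=2 product=2
t=4: arr=1 -> substrate=1 bound=2 product=2
t=5: arr=0 -> substrate=0 bound=1 product=4
t=6: arr=0 -> substrate=0 bound=1 product=4
t=7: arr=0 -> substrate=0 bound=0 product=5
t=8: arr=1 -> substrate=0 bound=1 product=5
t=9: arr=0 -> substrate=0 bound=1 product=5
t=10: arr=0 -> substrate=0 bound=0 product=6
t=11: arr=0 -> substrate=0 bound=0 product=6
t=12: arr=3 -> substrate=1 bound=2 product=6
t=13: arr=1 -> substrate=2 bound=2 product=6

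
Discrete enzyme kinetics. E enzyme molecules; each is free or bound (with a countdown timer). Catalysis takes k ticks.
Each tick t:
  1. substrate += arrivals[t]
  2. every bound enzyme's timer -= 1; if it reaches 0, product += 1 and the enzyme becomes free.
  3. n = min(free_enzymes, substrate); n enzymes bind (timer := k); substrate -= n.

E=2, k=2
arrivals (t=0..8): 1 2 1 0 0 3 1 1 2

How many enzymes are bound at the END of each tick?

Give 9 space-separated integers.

t=0: arr=1 -> substrate=0 bound=1 product=0
t=1: arr=2 -> substrate=1 bound=2 product=0
t=2: arr=1 -> substrate=1 bound=2 product=1
t=3: arr=0 -> substrate=0 bound=2 product=2
t=4: arr=0 -> substrate=0 bound=1 product=3
t=5: arr=3 -> substrate=1 bound=2 product=4
t=6: arr=1 -> substrate=2 bound=2 product=4
t=7: arr=1 -> substrate=1 bound=2 product=6
t=8: arr=2 -> substrate=3 bound=2 product=6

Answer: 1 2 2 2 1 2 2 2 2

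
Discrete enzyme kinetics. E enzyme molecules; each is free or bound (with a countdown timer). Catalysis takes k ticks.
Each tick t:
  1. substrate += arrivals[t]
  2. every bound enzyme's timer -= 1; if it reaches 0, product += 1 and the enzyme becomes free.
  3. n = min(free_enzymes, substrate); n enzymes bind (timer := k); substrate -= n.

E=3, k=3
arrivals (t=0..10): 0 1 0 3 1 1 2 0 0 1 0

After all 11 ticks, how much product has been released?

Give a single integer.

t=0: arr=0 -> substrate=0 bound=0 product=0
t=1: arr=1 -> substrate=0 bound=1 product=0
t=2: arr=0 -> substrate=0 bound=1 product=0
t=3: arr=3 -> substrate=1 bound=3 product=0
t=4: arr=1 -> substrate=1 bound=3 product=1
t=5: arr=1 -> substrate=2 bound=3 product=1
t=6: arr=2 -> substrate=2 bound=3 product=3
t=7: arr=0 -> substrate=1 bound=3 product=4
t=8: arr=0 -> substrate=1 bound=3 product=4
t=9: arr=1 -> substrate=0 bound=3 product=6
t=10: arr=0 -> substrate=0 bound=2 product=7

Answer: 7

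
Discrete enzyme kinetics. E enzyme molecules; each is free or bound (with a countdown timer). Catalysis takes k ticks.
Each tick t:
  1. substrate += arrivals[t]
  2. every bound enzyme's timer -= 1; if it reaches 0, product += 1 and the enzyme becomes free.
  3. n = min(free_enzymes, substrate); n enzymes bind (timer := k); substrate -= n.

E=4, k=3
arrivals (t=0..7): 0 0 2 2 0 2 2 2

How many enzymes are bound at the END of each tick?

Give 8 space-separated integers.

Answer: 0 0 2 4 4 4 4 4

Derivation:
t=0: arr=0 -> substrate=0 bound=0 product=0
t=1: arr=0 -> substrate=0 bound=0 product=0
t=2: arr=2 -> substrate=0 bound=2 product=0
t=3: arr=2 -> substrate=0 bound=4 product=0
t=4: arr=0 -> substrate=0 bound=4 product=0
t=5: arr=2 -> substrate=0 bound=4 product=2
t=6: arr=2 -> substrate=0 bound=4 product=4
t=7: arr=2 -> substrate=2 bound=4 product=4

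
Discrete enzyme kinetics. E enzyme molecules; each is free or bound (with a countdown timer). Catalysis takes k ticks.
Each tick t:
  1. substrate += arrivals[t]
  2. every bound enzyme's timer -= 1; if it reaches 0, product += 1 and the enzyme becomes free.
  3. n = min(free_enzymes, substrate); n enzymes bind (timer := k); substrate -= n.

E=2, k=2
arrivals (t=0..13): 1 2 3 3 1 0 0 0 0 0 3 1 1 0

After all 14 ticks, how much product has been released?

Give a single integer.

t=0: arr=1 -> substrate=0 bound=1 product=0
t=1: arr=2 -> substrate=1 bound=2 product=0
t=2: arr=3 -> substrate=3 bound=2 product=1
t=3: arr=3 -> substrate=5 bound=2 product=2
t=4: arr=1 -> substrate=5 bound=2 product=3
t=5: arr=0 -> substrate=4 bound=2 product=4
t=6: arr=0 -> substrate=3 bound=2 product=5
t=7: arr=0 -> substrate=2 bound=2 product=6
t=8: arr=0 -> substrate=1 bound=2 product=7
t=9: arr=0 -> substrate=0 bound=2 product=8
t=10: arr=3 -> substrate=2 bound=2 product=9
t=11: arr=1 -> substrate=2 bound=2 product=10
t=12: arr=1 -> substrate=2 bound=2 product=11
t=13: arr=0 -> substrate=1 bound=2 product=12

Answer: 12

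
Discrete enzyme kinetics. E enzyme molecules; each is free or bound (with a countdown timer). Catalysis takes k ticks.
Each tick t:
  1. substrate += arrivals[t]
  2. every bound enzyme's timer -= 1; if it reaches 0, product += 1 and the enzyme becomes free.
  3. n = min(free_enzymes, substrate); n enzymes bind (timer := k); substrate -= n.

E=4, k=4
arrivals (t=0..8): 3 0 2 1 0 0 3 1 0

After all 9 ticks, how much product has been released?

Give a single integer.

t=0: arr=3 -> substrate=0 bound=3 product=0
t=1: arr=0 -> substrate=0 bound=3 product=0
t=2: arr=2 -> substrate=1 bound=4 product=0
t=3: arr=1 -> substrate=2 bound=4 product=0
t=4: arr=0 -> substrate=0 bound=3 product=3
t=5: arr=0 -> substrate=0 bound=3 product=3
t=6: arr=3 -> substrate=1 bound=4 product=4
t=7: arr=1 -> substrate=2 bound=4 product=4
t=8: arr=0 -> substrate=0 bound=4 product=6

Answer: 6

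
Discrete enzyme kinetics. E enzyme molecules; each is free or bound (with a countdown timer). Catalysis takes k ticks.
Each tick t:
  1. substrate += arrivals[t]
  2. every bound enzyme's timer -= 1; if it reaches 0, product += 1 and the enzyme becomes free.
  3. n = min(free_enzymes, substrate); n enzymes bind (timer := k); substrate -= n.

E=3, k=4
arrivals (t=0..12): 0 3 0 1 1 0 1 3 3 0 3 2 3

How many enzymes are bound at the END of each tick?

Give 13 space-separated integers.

Answer: 0 3 3 3 3 2 3 3 3 3 3 3 3

Derivation:
t=0: arr=0 -> substrate=0 bound=0 product=0
t=1: arr=3 -> substrate=0 bound=3 product=0
t=2: arr=0 -> substrate=0 bound=3 product=0
t=3: arr=1 -> substrate=1 bound=3 product=0
t=4: arr=1 -> substrate=2 bound=3 product=0
t=5: arr=0 -> substrate=0 bound=2 product=3
t=6: arr=1 -> substrate=0 bound=3 product=3
t=7: arr=3 -> substrate=3 bound=3 product=3
t=8: arr=3 -> substrate=6 bound=3 product=3
t=9: arr=0 -> substrate=4 bound=3 product=5
t=10: arr=3 -> substrate=6 bound=3 product=6
t=11: arr=2 -> substrate=8 bound=3 product=6
t=12: arr=3 -> substrate=11 bound=3 product=6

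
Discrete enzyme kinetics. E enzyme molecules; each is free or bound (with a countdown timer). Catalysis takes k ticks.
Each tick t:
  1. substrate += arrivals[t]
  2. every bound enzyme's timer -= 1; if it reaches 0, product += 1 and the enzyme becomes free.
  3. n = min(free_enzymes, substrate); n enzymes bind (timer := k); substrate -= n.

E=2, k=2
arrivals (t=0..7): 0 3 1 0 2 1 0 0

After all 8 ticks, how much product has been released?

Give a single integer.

Answer: 6

Derivation:
t=0: arr=0 -> substrate=0 bound=0 product=0
t=1: arr=3 -> substrate=1 bound=2 product=0
t=2: arr=1 -> substrate=2 bound=2 product=0
t=3: arr=0 -> substrate=0 bound=2 product=2
t=4: arr=2 -> substrate=2 bound=2 product=2
t=5: arr=1 -> substrate=1 bound=2 product=4
t=6: arr=0 -> substrate=1 bound=2 product=4
t=7: arr=0 -> substrate=0 bound=1 product=6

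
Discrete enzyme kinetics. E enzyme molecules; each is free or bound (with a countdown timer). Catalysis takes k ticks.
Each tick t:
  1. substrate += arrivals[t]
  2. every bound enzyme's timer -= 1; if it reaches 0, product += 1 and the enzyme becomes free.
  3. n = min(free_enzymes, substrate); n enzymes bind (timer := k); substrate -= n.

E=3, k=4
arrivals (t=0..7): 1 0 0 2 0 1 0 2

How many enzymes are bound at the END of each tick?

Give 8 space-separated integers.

Answer: 1 1 1 3 2 3 3 3

Derivation:
t=0: arr=1 -> substrate=0 bound=1 product=0
t=1: arr=0 -> substrate=0 bound=1 product=0
t=2: arr=0 -> substrate=0 bound=1 product=0
t=3: arr=2 -> substrate=0 bound=3 product=0
t=4: arr=0 -> substrate=0 bound=2 product=1
t=5: arr=1 -> substrate=0 bound=3 product=1
t=6: arr=0 -> substrate=0 bound=3 product=1
t=7: arr=2 -> substrate=0 bound=3 product=3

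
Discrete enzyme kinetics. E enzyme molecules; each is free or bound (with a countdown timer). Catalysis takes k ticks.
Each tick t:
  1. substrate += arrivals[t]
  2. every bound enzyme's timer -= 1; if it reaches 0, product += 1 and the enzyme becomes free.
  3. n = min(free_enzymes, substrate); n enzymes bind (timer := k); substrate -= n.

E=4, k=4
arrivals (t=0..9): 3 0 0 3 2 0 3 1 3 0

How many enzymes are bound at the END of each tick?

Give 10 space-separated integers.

Answer: 3 3 3 4 4 4 4 4 4 4

Derivation:
t=0: arr=3 -> substrate=0 bound=3 product=0
t=1: arr=0 -> substrate=0 bound=3 product=0
t=2: arr=0 -> substrate=0 bound=3 product=0
t=3: arr=3 -> substrate=2 bound=4 product=0
t=4: arr=2 -> substrate=1 bound=4 product=3
t=5: arr=0 -> substrate=1 bound=4 product=3
t=6: arr=3 -> substrate=4 bound=4 product=3
t=7: arr=1 -> substrate=4 bound=4 product=4
t=8: arr=3 -> substrate=4 bound=4 product=7
t=9: arr=0 -> substrate=4 bound=4 product=7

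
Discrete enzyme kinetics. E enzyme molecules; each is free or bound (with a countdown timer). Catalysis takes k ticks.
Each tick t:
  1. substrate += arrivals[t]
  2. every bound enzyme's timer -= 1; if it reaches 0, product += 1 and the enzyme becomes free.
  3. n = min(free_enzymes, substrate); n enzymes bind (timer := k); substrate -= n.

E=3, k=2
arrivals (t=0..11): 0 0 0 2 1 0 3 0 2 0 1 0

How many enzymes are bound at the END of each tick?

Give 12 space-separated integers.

t=0: arr=0 -> substrate=0 bound=0 product=0
t=1: arr=0 -> substrate=0 bound=0 product=0
t=2: arr=0 -> substrate=0 bound=0 product=0
t=3: arr=2 -> substrate=0 bound=2 product=0
t=4: arr=1 -> substrate=0 bound=3 product=0
t=5: arr=0 -> substrate=0 bound=1 product=2
t=6: arr=3 -> substrate=0 bound=3 product=3
t=7: arr=0 -> substrate=0 bound=3 product=3
t=8: arr=2 -> substrate=0 bound=2 product=6
t=9: arr=0 -> substrate=0 bound=2 product=6
t=10: arr=1 -> substrate=0 bound=1 product=8
t=11: arr=0 -> substrate=0 bound=1 product=8

Answer: 0 0 0 2 3 1 3 3 2 2 1 1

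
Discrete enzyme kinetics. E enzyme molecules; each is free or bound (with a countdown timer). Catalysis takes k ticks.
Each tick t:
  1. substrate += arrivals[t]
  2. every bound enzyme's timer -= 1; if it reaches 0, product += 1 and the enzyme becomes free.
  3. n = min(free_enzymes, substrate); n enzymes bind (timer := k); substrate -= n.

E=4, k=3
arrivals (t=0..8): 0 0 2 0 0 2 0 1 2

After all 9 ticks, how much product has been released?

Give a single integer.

t=0: arr=0 -> substrate=0 bound=0 product=0
t=1: arr=0 -> substrate=0 bound=0 product=0
t=2: arr=2 -> substrate=0 bound=2 product=0
t=3: arr=0 -> substrate=0 bound=2 product=0
t=4: arr=0 -> substrate=0 bound=2 product=0
t=5: arr=2 -> substrate=0 bound=2 product=2
t=6: arr=0 -> substrate=0 bound=2 product=2
t=7: arr=1 -> substrate=0 bound=3 product=2
t=8: arr=2 -> substrate=0 bound=3 product=4

Answer: 4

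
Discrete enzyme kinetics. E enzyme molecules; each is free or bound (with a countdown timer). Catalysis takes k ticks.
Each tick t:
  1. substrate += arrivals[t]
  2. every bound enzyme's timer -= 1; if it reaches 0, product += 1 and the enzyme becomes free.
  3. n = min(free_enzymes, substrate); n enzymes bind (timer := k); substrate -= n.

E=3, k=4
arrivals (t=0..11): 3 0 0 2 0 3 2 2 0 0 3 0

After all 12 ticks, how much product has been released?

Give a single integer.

Answer: 6

Derivation:
t=0: arr=3 -> substrate=0 bound=3 product=0
t=1: arr=0 -> substrate=0 bound=3 product=0
t=2: arr=0 -> substrate=0 bound=3 product=0
t=3: arr=2 -> substrate=2 bound=3 product=0
t=4: arr=0 -> substrate=0 bound=2 product=3
t=5: arr=3 -> substrate=2 bound=3 product=3
t=6: arr=2 -> substrate=4 bound=3 product=3
t=7: arr=2 -> substrate=6 bound=3 product=3
t=8: arr=0 -> substrate=4 bound=3 product=5
t=9: arr=0 -> substrate=3 bound=3 product=6
t=10: arr=3 -> substrate=6 bound=3 product=6
t=11: arr=0 -> substrate=6 bound=3 product=6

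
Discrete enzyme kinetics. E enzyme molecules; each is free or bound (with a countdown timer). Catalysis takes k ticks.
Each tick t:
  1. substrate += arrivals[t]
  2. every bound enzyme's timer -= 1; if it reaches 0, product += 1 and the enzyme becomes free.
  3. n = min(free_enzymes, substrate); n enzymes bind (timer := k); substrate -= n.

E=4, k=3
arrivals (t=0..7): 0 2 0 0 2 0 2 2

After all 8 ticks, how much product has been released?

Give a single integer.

Answer: 4

Derivation:
t=0: arr=0 -> substrate=0 bound=0 product=0
t=1: arr=2 -> substrate=0 bound=2 product=0
t=2: arr=0 -> substrate=0 bound=2 product=0
t=3: arr=0 -> substrate=0 bound=2 product=0
t=4: arr=2 -> substrate=0 bound=2 product=2
t=5: arr=0 -> substrate=0 bound=2 product=2
t=6: arr=2 -> substrate=0 bound=4 product=2
t=7: arr=2 -> substrate=0 bound=4 product=4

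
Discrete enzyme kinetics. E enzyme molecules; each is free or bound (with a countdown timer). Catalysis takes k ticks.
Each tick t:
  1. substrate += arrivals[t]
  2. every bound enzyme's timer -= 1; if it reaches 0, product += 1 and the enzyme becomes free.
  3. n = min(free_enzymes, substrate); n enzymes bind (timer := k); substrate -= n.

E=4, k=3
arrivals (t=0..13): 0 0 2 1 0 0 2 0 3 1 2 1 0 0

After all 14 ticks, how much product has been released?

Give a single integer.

Answer: 9

Derivation:
t=0: arr=0 -> substrate=0 bound=0 product=0
t=1: arr=0 -> substrate=0 bound=0 product=0
t=2: arr=2 -> substrate=0 bound=2 product=0
t=3: arr=1 -> substrate=0 bound=3 product=0
t=4: arr=0 -> substrate=0 bound=3 product=0
t=5: arr=0 -> substrate=0 bound=1 product=2
t=6: arr=2 -> substrate=0 bound=2 product=3
t=7: arr=0 -> substrate=0 bound=2 product=3
t=8: arr=3 -> substrate=1 bound=4 product=3
t=9: arr=1 -> substrate=0 bound=4 product=5
t=10: arr=2 -> substrate=2 bound=4 product=5
t=11: arr=1 -> substrate=1 bound=4 product=7
t=12: arr=0 -> substrate=0 bound=3 product=9
t=13: arr=0 -> substrate=0 bound=3 product=9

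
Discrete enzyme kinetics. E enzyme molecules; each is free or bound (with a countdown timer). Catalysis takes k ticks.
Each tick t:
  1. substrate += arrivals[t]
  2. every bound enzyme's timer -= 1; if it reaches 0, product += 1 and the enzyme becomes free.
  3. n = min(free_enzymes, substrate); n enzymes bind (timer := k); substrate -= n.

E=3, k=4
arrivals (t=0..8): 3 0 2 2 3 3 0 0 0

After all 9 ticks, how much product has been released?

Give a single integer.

Answer: 6

Derivation:
t=0: arr=3 -> substrate=0 bound=3 product=0
t=1: arr=0 -> substrate=0 bound=3 product=0
t=2: arr=2 -> substrate=2 bound=3 product=0
t=3: arr=2 -> substrate=4 bound=3 product=0
t=4: arr=3 -> substrate=4 bound=3 product=3
t=5: arr=3 -> substrate=7 bound=3 product=3
t=6: arr=0 -> substrate=7 bound=3 product=3
t=7: arr=0 -> substrate=7 bound=3 product=3
t=8: arr=0 -> substrate=4 bound=3 product=6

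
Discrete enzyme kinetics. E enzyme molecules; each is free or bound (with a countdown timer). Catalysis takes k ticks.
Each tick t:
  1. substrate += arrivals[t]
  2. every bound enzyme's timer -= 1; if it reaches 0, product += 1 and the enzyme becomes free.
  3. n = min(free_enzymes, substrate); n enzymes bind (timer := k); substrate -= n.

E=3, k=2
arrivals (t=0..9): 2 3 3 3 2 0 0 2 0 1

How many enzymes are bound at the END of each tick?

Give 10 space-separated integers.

t=0: arr=2 -> substrate=0 bound=2 product=0
t=1: arr=3 -> substrate=2 bound=3 product=0
t=2: arr=3 -> substrate=3 bound=3 product=2
t=3: arr=3 -> substrate=5 bound=3 product=3
t=4: arr=2 -> substrate=5 bound=3 product=5
t=5: arr=0 -> substrate=4 bound=3 product=6
t=6: arr=0 -> substrate=2 bound=3 product=8
t=7: arr=2 -> substrate=3 bound=3 product=9
t=8: arr=0 -> substrate=1 bound=3 product=11
t=9: arr=1 -> substrate=1 bound=3 product=12

Answer: 2 3 3 3 3 3 3 3 3 3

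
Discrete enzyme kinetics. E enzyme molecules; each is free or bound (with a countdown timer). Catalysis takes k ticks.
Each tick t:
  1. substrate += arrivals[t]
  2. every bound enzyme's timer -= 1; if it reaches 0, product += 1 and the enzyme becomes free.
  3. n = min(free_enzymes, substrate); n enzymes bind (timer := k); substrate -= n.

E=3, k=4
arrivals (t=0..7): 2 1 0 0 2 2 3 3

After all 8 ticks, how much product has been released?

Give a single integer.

Answer: 3

Derivation:
t=0: arr=2 -> substrate=0 bound=2 product=0
t=1: arr=1 -> substrate=0 bound=3 product=0
t=2: arr=0 -> substrate=0 bound=3 product=0
t=3: arr=0 -> substrate=0 bound=3 product=0
t=4: arr=2 -> substrate=0 bound=3 product=2
t=5: arr=2 -> substrate=1 bound=3 product=3
t=6: arr=3 -> substrate=4 bound=3 product=3
t=7: arr=3 -> substrate=7 bound=3 product=3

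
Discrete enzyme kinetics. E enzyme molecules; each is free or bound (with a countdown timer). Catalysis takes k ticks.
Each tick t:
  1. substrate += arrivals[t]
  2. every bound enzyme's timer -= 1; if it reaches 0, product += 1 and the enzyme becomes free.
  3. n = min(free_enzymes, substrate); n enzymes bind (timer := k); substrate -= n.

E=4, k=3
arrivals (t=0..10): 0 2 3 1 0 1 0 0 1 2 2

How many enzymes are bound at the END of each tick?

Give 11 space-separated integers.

t=0: arr=0 -> substrate=0 bound=0 product=0
t=1: arr=2 -> substrate=0 bound=2 product=0
t=2: arr=3 -> substrate=1 bound=4 product=0
t=3: arr=1 -> substrate=2 bound=4 product=0
t=4: arr=0 -> substrate=0 bound=4 product=2
t=5: arr=1 -> substrate=0 bound=3 product=4
t=6: arr=0 -> substrate=0 bound=3 product=4
t=7: arr=0 -> substrate=0 bound=1 product=6
t=8: arr=1 -> substrate=0 bound=1 product=7
t=9: arr=2 -> substrate=0 bound=3 product=7
t=10: arr=2 -> substrate=1 bound=4 product=7

Answer: 0 2 4 4 4 3 3 1 1 3 4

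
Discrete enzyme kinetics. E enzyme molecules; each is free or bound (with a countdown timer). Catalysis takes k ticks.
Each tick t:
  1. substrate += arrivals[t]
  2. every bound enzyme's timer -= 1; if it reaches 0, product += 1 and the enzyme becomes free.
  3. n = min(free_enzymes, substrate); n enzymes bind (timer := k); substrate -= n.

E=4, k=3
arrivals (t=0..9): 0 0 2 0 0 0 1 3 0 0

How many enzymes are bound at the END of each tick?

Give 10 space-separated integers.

Answer: 0 0 2 2 2 0 1 4 4 3

Derivation:
t=0: arr=0 -> substrate=0 bound=0 product=0
t=1: arr=0 -> substrate=0 bound=0 product=0
t=2: arr=2 -> substrate=0 bound=2 product=0
t=3: arr=0 -> substrate=0 bound=2 product=0
t=4: arr=0 -> substrate=0 bound=2 product=0
t=5: arr=0 -> substrate=0 bound=0 product=2
t=6: arr=1 -> substrate=0 bound=1 product=2
t=7: arr=3 -> substrate=0 bound=4 product=2
t=8: arr=0 -> substrate=0 bound=4 product=2
t=9: arr=0 -> substrate=0 bound=3 product=3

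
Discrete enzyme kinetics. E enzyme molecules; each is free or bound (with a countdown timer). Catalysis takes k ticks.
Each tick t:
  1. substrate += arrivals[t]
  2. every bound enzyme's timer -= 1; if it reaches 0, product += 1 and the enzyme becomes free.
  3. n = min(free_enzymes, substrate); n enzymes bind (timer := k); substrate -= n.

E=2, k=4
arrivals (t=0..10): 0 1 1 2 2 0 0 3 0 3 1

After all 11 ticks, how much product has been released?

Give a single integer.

Answer: 4

Derivation:
t=0: arr=0 -> substrate=0 bound=0 product=0
t=1: arr=1 -> substrate=0 bound=1 product=0
t=2: arr=1 -> substrate=0 bound=2 product=0
t=3: arr=2 -> substrate=2 bound=2 product=0
t=4: arr=2 -> substrate=4 bound=2 product=0
t=5: arr=0 -> substrate=3 bound=2 product=1
t=6: arr=0 -> substrate=2 bound=2 product=2
t=7: arr=3 -> substrate=5 bound=2 product=2
t=8: arr=0 -> substrate=5 bound=2 product=2
t=9: arr=3 -> substrate=7 bound=2 product=3
t=10: arr=1 -> substrate=7 bound=2 product=4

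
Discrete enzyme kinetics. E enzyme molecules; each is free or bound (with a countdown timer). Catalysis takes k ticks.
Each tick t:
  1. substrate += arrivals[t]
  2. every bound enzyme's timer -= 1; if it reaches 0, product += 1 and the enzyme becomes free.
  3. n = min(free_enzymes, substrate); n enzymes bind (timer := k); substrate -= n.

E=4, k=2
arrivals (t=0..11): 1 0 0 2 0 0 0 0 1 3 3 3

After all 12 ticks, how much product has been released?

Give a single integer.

Answer: 7

Derivation:
t=0: arr=1 -> substrate=0 bound=1 product=0
t=1: arr=0 -> substrate=0 bound=1 product=0
t=2: arr=0 -> substrate=0 bound=0 product=1
t=3: arr=2 -> substrate=0 bound=2 product=1
t=4: arr=0 -> substrate=0 bound=2 product=1
t=5: arr=0 -> substrate=0 bound=0 product=3
t=6: arr=0 -> substrate=0 bound=0 product=3
t=7: arr=0 -> substrate=0 bound=0 product=3
t=8: arr=1 -> substrate=0 bound=1 product=3
t=9: arr=3 -> substrate=0 bound=4 product=3
t=10: arr=3 -> substrate=2 bound=4 product=4
t=11: arr=3 -> substrate=2 bound=4 product=7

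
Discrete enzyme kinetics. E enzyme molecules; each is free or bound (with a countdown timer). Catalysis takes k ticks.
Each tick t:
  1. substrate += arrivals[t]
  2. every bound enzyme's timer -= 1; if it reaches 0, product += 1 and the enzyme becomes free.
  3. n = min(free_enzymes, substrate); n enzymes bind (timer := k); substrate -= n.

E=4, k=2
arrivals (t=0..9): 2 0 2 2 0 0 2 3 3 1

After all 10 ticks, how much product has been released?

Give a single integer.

Answer: 10

Derivation:
t=0: arr=2 -> substrate=0 bound=2 product=0
t=1: arr=0 -> substrate=0 bound=2 product=0
t=2: arr=2 -> substrate=0 bound=2 product=2
t=3: arr=2 -> substrate=0 bound=4 product=2
t=4: arr=0 -> substrate=0 bound=2 product=4
t=5: arr=0 -> substrate=0 bound=0 product=6
t=6: arr=2 -> substrate=0 bound=2 product=6
t=7: arr=3 -> substrate=1 bound=4 product=6
t=8: arr=3 -> substrate=2 bound=4 product=8
t=9: arr=1 -> substrate=1 bound=4 product=10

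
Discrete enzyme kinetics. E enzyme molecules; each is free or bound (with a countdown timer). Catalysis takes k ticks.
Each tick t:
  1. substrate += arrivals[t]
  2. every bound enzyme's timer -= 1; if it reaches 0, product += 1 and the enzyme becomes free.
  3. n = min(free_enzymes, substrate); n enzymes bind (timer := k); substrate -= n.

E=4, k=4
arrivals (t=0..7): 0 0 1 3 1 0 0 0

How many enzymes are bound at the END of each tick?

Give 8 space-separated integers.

Answer: 0 0 1 4 4 4 4 1

Derivation:
t=0: arr=0 -> substrate=0 bound=0 product=0
t=1: arr=0 -> substrate=0 bound=0 product=0
t=2: arr=1 -> substrate=0 bound=1 product=0
t=3: arr=3 -> substrate=0 bound=4 product=0
t=4: arr=1 -> substrate=1 bound=4 product=0
t=5: arr=0 -> substrate=1 bound=4 product=0
t=6: arr=0 -> substrate=0 bound=4 product=1
t=7: arr=0 -> substrate=0 bound=1 product=4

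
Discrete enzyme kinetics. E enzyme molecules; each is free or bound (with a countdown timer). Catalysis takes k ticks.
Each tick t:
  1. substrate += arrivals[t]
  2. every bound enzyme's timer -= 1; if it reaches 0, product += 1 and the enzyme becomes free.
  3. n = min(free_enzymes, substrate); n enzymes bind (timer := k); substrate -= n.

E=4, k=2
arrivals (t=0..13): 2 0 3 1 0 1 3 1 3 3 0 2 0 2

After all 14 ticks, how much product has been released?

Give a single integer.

Answer: 19

Derivation:
t=0: arr=2 -> substrate=0 bound=2 product=0
t=1: arr=0 -> substrate=0 bound=2 product=0
t=2: arr=3 -> substrate=0 bound=3 product=2
t=3: arr=1 -> substrate=0 bound=4 product=2
t=4: arr=0 -> substrate=0 bound=1 product=5
t=5: arr=1 -> substrate=0 bound=1 product=6
t=6: arr=3 -> substrate=0 bound=4 product=6
t=7: arr=1 -> substrate=0 bound=4 product=7
t=8: arr=3 -> substrate=0 bound=4 product=10
t=9: arr=3 -> substrate=2 bound=4 product=11
t=10: arr=0 -> substrate=0 bound=3 product=14
t=11: arr=2 -> substrate=0 bound=4 product=15
t=12: arr=0 -> substrate=0 bound=2 product=17
t=13: arr=2 -> substrate=0 bound=2 product=19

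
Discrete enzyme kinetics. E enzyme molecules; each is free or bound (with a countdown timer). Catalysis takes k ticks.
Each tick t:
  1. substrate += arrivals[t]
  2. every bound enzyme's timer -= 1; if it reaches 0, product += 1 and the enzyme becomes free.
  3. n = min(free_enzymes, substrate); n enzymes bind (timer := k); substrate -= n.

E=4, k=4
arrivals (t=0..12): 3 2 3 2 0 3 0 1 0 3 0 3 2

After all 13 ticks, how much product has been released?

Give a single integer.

Answer: 11

Derivation:
t=0: arr=3 -> substrate=0 bound=3 product=0
t=1: arr=2 -> substrate=1 bound=4 product=0
t=2: arr=3 -> substrate=4 bound=4 product=0
t=3: arr=2 -> substrate=6 bound=4 product=0
t=4: arr=0 -> substrate=3 bound=4 product=3
t=5: arr=3 -> substrate=5 bound=4 product=4
t=6: arr=0 -> substrate=5 bound=4 product=4
t=7: arr=1 -> substrate=6 bound=4 product=4
t=8: arr=0 -> substrate=3 bound=4 product=7
t=9: arr=3 -> substrate=5 bound=4 product=8
t=10: arr=0 -> substrate=5 bound=4 product=8
t=11: arr=3 -> substrate=8 bound=4 product=8
t=12: arr=2 -> substrate=7 bound=4 product=11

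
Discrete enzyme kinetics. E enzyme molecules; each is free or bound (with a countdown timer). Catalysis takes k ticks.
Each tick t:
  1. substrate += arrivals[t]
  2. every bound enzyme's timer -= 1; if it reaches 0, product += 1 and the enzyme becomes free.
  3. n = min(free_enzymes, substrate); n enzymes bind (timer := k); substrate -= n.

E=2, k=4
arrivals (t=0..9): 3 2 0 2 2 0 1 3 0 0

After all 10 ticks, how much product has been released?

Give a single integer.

Answer: 4

Derivation:
t=0: arr=3 -> substrate=1 bound=2 product=0
t=1: arr=2 -> substrate=3 bound=2 product=0
t=2: arr=0 -> substrate=3 bound=2 product=0
t=3: arr=2 -> substrate=5 bound=2 product=0
t=4: arr=2 -> substrate=5 bound=2 product=2
t=5: arr=0 -> substrate=5 bound=2 product=2
t=6: arr=1 -> substrate=6 bound=2 product=2
t=7: arr=3 -> substrate=9 bound=2 product=2
t=8: arr=0 -> substrate=7 bound=2 product=4
t=9: arr=0 -> substrate=7 bound=2 product=4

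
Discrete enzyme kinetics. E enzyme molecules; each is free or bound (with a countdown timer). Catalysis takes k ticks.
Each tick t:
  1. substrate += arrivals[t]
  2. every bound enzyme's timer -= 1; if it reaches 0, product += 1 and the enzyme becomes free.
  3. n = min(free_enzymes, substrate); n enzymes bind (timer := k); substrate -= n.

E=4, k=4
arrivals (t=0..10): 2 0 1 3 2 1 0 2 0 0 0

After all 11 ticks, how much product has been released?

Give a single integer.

t=0: arr=2 -> substrate=0 bound=2 product=0
t=1: arr=0 -> substrate=0 bound=2 product=0
t=2: arr=1 -> substrate=0 bound=3 product=0
t=3: arr=3 -> substrate=2 bound=4 product=0
t=4: arr=2 -> substrate=2 bound=4 product=2
t=5: arr=1 -> substrate=3 bound=4 product=2
t=6: arr=0 -> substrate=2 bound=4 product=3
t=7: arr=2 -> substrate=3 bound=4 product=4
t=8: arr=0 -> substrate=1 bound=4 product=6
t=9: arr=0 -> substrate=1 bound=4 product=6
t=10: arr=0 -> substrate=0 bound=4 product=7

Answer: 7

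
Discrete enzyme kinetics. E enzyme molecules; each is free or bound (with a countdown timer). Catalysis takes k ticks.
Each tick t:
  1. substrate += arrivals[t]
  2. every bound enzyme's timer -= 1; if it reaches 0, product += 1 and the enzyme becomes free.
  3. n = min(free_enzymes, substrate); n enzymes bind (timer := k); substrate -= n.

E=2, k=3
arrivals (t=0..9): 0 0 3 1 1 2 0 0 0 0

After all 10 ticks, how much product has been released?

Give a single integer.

Answer: 4

Derivation:
t=0: arr=0 -> substrate=0 bound=0 product=0
t=1: arr=0 -> substrate=0 bound=0 product=0
t=2: arr=3 -> substrate=1 bound=2 product=0
t=3: arr=1 -> substrate=2 bound=2 product=0
t=4: arr=1 -> substrate=3 bound=2 product=0
t=5: arr=2 -> substrate=3 bound=2 product=2
t=6: arr=0 -> substrate=3 bound=2 product=2
t=7: arr=0 -> substrate=3 bound=2 product=2
t=8: arr=0 -> substrate=1 bound=2 product=4
t=9: arr=0 -> substrate=1 bound=2 product=4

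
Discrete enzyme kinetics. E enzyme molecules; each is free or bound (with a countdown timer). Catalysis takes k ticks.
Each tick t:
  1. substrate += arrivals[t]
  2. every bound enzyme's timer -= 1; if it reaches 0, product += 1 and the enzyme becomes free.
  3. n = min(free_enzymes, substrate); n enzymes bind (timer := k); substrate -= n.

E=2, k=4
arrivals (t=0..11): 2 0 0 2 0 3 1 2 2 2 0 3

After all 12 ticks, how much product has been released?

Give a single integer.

t=0: arr=2 -> substrate=0 bound=2 product=0
t=1: arr=0 -> substrate=0 bound=2 product=0
t=2: arr=0 -> substrate=0 bound=2 product=0
t=3: arr=2 -> substrate=2 bound=2 product=0
t=4: arr=0 -> substrate=0 bound=2 product=2
t=5: arr=3 -> substrate=3 bound=2 product=2
t=6: arr=1 -> substrate=4 bound=2 product=2
t=7: arr=2 -> substrate=6 bound=2 product=2
t=8: arr=2 -> substrate=6 bound=2 product=4
t=9: arr=2 -> substrate=8 bound=2 product=4
t=10: arr=0 -> substrate=8 bound=2 product=4
t=11: arr=3 -> substrate=11 bound=2 product=4

Answer: 4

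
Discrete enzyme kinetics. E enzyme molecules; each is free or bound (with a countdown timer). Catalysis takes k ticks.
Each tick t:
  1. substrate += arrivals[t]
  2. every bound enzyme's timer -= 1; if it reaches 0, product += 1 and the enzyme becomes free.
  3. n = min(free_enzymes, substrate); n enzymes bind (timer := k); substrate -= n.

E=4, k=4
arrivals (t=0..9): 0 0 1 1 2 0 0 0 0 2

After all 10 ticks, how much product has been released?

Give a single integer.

Answer: 4

Derivation:
t=0: arr=0 -> substrate=0 bound=0 product=0
t=1: arr=0 -> substrate=0 bound=0 product=0
t=2: arr=1 -> substrate=0 bound=1 product=0
t=3: arr=1 -> substrate=0 bound=2 product=0
t=4: arr=2 -> substrate=0 bound=4 product=0
t=5: arr=0 -> substrate=0 bound=4 product=0
t=6: arr=0 -> substrate=0 bound=3 product=1
t=7: arr=0 -> substrate=0 bound=2 product=2
t=8: arr=0 -> substrate=0 bound=0 product=4
t=9: arr=2 -> substrate=0 bound=2 product=4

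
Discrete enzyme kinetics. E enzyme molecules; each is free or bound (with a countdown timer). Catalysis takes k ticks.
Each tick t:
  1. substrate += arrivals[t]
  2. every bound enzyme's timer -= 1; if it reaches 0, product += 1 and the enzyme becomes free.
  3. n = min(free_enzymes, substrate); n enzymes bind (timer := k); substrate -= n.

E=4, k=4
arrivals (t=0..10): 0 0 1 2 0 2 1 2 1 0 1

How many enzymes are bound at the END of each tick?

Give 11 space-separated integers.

Answer: 0 0 1 3 3 4 4 4 4 4 4

Derivation:
t=0: arr=0 -> substrate=0 bound=0 product=0
t=1: arr=0 -> substrate=0 bound=0 product=0
t=2: arr=1 -> substrate=0 bound=1 product=0
t=3: arr=2 -> substrate=0 bound=3 product=0
t=4: arr=0 -> substrate=0 bound=3 product=0
t=5: arr=2 -> substrate=1 bound=4 product=0
t=6: arr=1 -> substrate=1 bound=4 product=1
t=7: arr=2 -> substrate=1 bound=4 product=3
t=8: arr=1 -> substrate=2 bound=4 product=3
t=9: arr=0 -> substrate=1 bound=4 product=4
t=10: arr=1 -> substrate=1 bound=4 product=5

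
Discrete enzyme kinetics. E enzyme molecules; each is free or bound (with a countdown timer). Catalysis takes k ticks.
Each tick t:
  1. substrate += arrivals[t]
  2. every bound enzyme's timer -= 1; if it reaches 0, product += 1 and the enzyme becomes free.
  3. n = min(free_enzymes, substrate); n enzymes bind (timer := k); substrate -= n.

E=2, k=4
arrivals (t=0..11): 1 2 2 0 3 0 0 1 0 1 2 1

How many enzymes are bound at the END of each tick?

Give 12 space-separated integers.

Answer: 1 2 2 2 2 2 2 2 2 2 2 2

Derivation:
t=0: arr=1 -> substrate=0 bound=1 product=0
t=1: arr=2 -> substrate=1 bound=2 product=0
t=2: arr=2 -> substrate=3 bound=2 product=0
t=3: arr=0 -> substrate=3 bound=2 product=0
t=4: arr=3 -> substrate=5 bound=2 product=1
t=5: arr=0 -> substrate=4 bound=2 product=2
t=6: arr=0 -> substrate=4 bound=2 product=2
t=7: arr=1 -> substrate=5 bound=2 product=2
t=8: arr=0 -> substrate=4 bound=2 product=3
t=9: arr=1 -> substrate=4 bound=2 product=4
t=10: arr=2 -> substrate=6 bound=2 product=4
t=11: arr=1 -> substrate=7 bound=2 product=4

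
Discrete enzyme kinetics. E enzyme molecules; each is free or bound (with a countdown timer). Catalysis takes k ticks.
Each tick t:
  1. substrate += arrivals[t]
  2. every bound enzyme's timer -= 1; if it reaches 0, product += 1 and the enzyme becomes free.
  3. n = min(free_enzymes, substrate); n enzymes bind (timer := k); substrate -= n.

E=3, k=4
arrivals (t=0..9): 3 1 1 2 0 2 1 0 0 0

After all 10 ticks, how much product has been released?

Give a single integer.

Answer: 6

Derivation:
t=0: arr=3 -> substrate=0 bound=3 product=0
t=1: arr=1 -> substrate=1 bound=3 product=0
t=2: arr=1 -> substrate=2 bound=3 product=0
t=3: arr=2 -> substrate=4 bound=3 product=0
t=4: arr=0 -> substrate=1 bound=3 product=3
t=5: arr=2 -> substrate=3 bound=3 product=3
t=6: arr=1 -> substrate=4 bound=3 product=3
t=7: arr=0 -> substrate=4 bound=3 product=3
t=8: arr=0 -> substrate=1 bound=3 product=6
t=9: arr=0 -> substrate=1 bound=3 product=6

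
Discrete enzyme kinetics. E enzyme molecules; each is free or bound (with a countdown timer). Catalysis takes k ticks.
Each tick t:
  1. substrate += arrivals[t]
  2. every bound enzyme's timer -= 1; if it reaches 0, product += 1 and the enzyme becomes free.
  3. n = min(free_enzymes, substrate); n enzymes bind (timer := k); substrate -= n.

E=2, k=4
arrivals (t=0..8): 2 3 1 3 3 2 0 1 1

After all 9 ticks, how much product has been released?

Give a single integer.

Answer: 4

Derivation:
t=0: arr=2 -> substrate=0 bound=2 product=0
t=1: arr=3 -> substrate=3 bound=2 product=0
t=2: arr=1 -> substrate=4 bound=2 product=0
t=3: arr=3 -> substrate=7 bound=2 product=0
t=4: arr=3 -> substrate=8 bound=2 product=2
t=5: arr=2 -> substrate=10 bound=2 product=2
t=6: arr=0 -> substrate=10 bound=2 product=2
t=7: arr=1 -> substrate=11 bound=2 product=2
t=8: arr=1 -> substrate=10 bound=2 product=4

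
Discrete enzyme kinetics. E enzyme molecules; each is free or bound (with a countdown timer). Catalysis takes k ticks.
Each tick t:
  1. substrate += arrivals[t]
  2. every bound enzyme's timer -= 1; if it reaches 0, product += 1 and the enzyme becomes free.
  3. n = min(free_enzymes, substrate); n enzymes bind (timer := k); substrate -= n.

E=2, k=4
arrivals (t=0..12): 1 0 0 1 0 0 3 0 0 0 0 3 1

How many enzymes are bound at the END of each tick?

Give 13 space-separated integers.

t=0: arr=1 -> substrate=0 bound=1 product=0
t=1: arr=0 -> substrate=0 bound=1 product=0
t=2: arr=0 -> substrate=0 bound=1 product=0
t=3: arr=1 -> substrate=0 bound=2 product=0
t=4: arr=0 -> substrate=0 bound=1 product=1
t=5: arr=0 -> substrate=0 bound=1 product=1
t=6: arr=3 -> substrate=2 bound=2 product=1
t=7: arr=0 -> substrate=1 bound=2 product=2
t=8: arr=0 -> substrate=1 bound=2 product=2
t=9: arr=0 -> substrate=1 bound=2 product=2
t=10: arr=0 -> substrate=0 bound=2 product=3
t=11: arr=3 -> substrate=2 bound=2 product=4
t=12: arr=1 -> substrate=3 bound=2 product=4

Answer: 1 1 1 2 1 1 2 2 2 2 2 2 2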